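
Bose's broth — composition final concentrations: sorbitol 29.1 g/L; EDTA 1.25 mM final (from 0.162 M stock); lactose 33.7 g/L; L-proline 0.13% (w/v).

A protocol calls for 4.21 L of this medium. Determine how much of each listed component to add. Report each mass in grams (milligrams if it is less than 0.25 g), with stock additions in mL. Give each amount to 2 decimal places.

sorbitol 122.51 g; EDTA 32.48 mL; lactose 141.88 g; L-proline 5.47 g

Working volume: 4.21 L.
sorbitol: 29.1 g/L × 4.21 L = 122.51 g
EDTA: V = C2·V2/C1 = 1.25 mM × 4210 mL ÷ 162 mM = 32.48 mL
lactose: 33.7 g/L × 4.21 L = 141.88 g
L-proline: 0.13 g per 100 mL × 4210 mL ÷ 100 = 5.47 g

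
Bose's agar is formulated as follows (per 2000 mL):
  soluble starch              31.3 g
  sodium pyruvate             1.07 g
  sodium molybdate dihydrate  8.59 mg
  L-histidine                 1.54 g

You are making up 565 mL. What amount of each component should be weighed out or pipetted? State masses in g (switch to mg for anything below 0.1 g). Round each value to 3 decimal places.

soluble starch 8.842 g; sodium pyruvate 0.302 g; sodium molybdate dihydrate 2.427 mg; L-histidine 0.435 g

Scale factor = 565 mL / 2000 mL = 0.2825.
soluble starch: 31.3 g × (565 mL / 2000 mL) = 8.842 g
sodium pyruvate: 1.07 g × (565 mL / 2000 mL) = 0.302 g
sodium molybdate dihydrate: 8.59 mg × (565 mL / 2000 mL) = 2.427 mg
L-histidine: 1.54 g × (565 mL / 2000 mL) = 0.435 g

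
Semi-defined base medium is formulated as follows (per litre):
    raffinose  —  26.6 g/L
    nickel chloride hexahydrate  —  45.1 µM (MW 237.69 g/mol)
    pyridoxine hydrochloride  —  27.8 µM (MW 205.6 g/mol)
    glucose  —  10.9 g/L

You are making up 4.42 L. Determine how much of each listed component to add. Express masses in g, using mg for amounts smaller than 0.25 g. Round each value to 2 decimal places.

raffinose 117.57 g; nickel chloride hexahydrate 47.38 mg; pyridoxine hydrochloride 25.26 mg; glucose 48.18 g

Scale factor relative to 1 L: 4.42.
raffinose: 26.6 g/L × 4.42 L = 117.57 g
nickel chloride hexahydrate: 45.1 µmol/L × 237.69 g/mol × 4.42 L ÷ 1000 = 47.38 mg
pyridoxine hydrochloride: 27.8 µmol/L × 205.6 g/mol × 4.42 L ÷ 1000 = 25.26 mg
glucose: 10.9 g/L × 4.42 L = 48.18 g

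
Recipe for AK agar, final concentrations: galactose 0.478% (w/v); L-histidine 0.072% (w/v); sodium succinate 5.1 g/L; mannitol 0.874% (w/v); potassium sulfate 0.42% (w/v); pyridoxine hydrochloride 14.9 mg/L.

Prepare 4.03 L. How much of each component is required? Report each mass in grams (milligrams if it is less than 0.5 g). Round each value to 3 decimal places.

galactose 19.263 g; L-histidine 2.902 g; sodium succinate 20.553 g; mannitol 35.222 g; potassium sulfate 16.926 g; pyridoxine hydrochloride 60.047 mg

Working volume: 4.03 L.
galactose: 0.478% w/v = 4.78 g/L → 4.78 × 4.03 L = 19.263 g
L-histidine: 0.072% w/v = 0.72 g/L → 0.72 × 4.03 L = 2.902 g
sodium succinate: 5.1 g/L × 4.03 L = 20.553 g
mannitol: 0.874 g per 100 mL × 4030 mL ÷ 100 = 35.222 g
potassium sulfate: 0.42% w/v = 4.2 g/L → 4.2 × 4.03 L = 16.926 g
pyridoxine hydrochloride: 14.9 mg/L × 4.03 L = 60.047 mg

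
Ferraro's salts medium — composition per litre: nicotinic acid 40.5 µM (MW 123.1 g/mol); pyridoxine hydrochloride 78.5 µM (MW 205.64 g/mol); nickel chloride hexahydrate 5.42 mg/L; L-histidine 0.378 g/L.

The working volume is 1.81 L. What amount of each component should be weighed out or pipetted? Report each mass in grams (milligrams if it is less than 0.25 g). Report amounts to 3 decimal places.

Working volume: 1.81 L.
nicotinic acid: 40.5 µmol/L × 123.1 g/mol × 1.81 L ÷ 1000 = 9.024 mg
pyridoxine hydrochloride: 78.5 µmol/L × 205.64 g/mol × 1.81 L ÷ 1000 = 29.218 mg
nickel chloride hexahydrate: 5.42 mg/L × 1.81 L = 9.810 mg
L-histidine: 0.378 g/L × 1.81 L = 0.684 g

nicotinic acid 9.024 mg; pyridoxine hydrochloride 29.218 mg; nickel chloride hexahydrate 9.810 mg; L-histidine 0.684 g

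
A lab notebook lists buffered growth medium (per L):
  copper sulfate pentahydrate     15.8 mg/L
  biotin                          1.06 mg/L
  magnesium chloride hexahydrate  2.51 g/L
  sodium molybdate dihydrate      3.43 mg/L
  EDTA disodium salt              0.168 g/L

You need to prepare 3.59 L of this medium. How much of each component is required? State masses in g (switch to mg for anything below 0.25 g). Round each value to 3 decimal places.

Scale factor relative to 1 L: 3.59.
copper sulfate pentahydrate: 15.8 mg/L × 3.59 L = 56.722 mg
biotin: 1.06 mg/L × 3.59 L = 3.805 mg
magnesium chloride hexahydrate: 2.51 g/L × 3.59 L = 9.011 g
sodium molybdate dihydrate: 3.43 mg/L × 3.59 L = 12.314 mg
EDTA disodium salt: 0.168 g/L × 3.59 L = 0.603 g

copper sulfate pentahydrate 56.722 mg; biotin 3.805 mg; magnesium chloride hexahydrate 9.011 g; sodium molybdate dihydrate 12.314 mg; EDTA disodium salt 0.603 g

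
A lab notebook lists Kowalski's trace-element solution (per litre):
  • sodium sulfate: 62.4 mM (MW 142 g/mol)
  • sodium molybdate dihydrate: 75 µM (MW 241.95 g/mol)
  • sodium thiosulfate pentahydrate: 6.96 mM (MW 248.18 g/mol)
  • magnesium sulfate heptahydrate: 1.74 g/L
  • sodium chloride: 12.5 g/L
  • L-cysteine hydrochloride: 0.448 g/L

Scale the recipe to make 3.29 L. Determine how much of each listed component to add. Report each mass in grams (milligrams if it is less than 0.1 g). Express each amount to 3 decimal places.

sodium sulfate 29.152 g; sodium molybdate dihydrate 59.701 mg; sodium thiosulfate pentahydrate 5.683 g; magnesium sulfate heptahydrate 5.725 g; sodium chloride 41.125 g; L-cysteine hydrochloride 1.474 g

Working volume: 3.29 L.
sodium sulfate: 62.4 mmol/L × 142 g/mol × 3.29 L ÷ 1000 = 29.152 g
sodium molybdate dihydrate: 75 µmol/L × 241.95 g/mol × 3.29 L ÷ 1000 = 59.701 mg
sodium thiosulfate pentahydrate: 6.96 mmol/L × 248.18 g/mol × 3.29 L ÷ 1000 = 5.683 g
magnesium sulfate heptahydrate: 1.74 g/L × 3.29 L = 5.725 g
sodium chloride: 12.5 g/L × 3.29 L = 41.125 g
L-cysteine hydrochloride: 0.448 g/L × 3.29 L = 1.474 g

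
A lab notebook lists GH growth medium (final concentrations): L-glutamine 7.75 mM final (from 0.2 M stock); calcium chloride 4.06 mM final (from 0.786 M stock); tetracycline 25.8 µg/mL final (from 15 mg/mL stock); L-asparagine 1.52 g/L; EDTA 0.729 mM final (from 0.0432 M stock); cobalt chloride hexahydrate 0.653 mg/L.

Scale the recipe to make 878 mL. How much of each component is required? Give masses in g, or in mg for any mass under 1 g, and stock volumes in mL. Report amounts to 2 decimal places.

L-glutamine 34.02 mL; calcium chloride 4.54 mL; tetracycline 1.51 mL; L-asparagine 1.33 g; EDTA 14.82 mL; cobalt chloride hexahydrate 0.57 mg

Working volume: 878 mL = 0.878 L.
L-glutamine: dilute stock: 7.75 mM × 878 mL ÷ 200 mM = 34.02 mL
calcium chloride: dilute stock: 4.06 mM × 878 mL ÷ 786 mM = 4.54 mL
tetracycline: V = C2·V2/C1 = 25.8 µg/mL × 878 mL ÷ 15000 µg/mL = 1.51 mL
L-asparagine: 1.52 g/L × 0.878 L = 1.33 g
EDTA: V = C2·V2/C1 = 0.729 mM × 878 mL ÷ 43.2 mM = 14.82 mL
cobalt chloride hexahydrate: 0.653 mg/L × 0.878 L = 0.57 mg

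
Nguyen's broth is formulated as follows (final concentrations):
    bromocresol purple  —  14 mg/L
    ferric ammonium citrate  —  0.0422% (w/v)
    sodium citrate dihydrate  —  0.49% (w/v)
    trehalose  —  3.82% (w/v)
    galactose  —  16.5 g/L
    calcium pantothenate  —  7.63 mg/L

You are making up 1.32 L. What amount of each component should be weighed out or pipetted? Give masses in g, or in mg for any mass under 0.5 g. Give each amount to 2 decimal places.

Scale factor relative to 1 L: 1.32.
bromocresol purple: 14 mg/L × 1.32 L = 18.48 mg
ferric ammonium citrate: 0.0422% w/v = 0.422 g/L → 0.422 × 1.32 L = 0.56 g
sodium citrate dihydrate: 0.49% w/v = 4.9 g/L → 4.9 × 1.32 L = 6.47 g
trehalose: 3.82% w/v = 38.2 g/L → 38.2 × 1.32 L = 50.42 g
galactose: 16.5 g/L × 1.32 L = 21.78 g
calcium pantothenate: 7.63 mg/L × 1.32 L = 10.07 mg

bromocresol purple 18.48 mg; ferric ammonium citrate 0.56 g; sodium citrate dihydrate 6.47 g; trehalose 50.42 g; galactose 21.78 g; calcium pantothenate 10.07 mg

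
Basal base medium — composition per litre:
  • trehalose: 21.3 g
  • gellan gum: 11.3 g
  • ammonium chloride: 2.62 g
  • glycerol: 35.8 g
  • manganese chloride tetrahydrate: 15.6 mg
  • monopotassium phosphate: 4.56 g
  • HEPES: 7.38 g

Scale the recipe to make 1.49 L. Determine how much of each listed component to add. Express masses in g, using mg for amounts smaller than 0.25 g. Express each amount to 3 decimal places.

Ratio of target to recipe volume: 1490 / 1000 = 1.49.
trehalose: 21.3 g × (1490 mL / 1000 mL) = 31.737 g
gellan gum: 11.3 g × (1490 mL / 1000 mL) = 16.837 g
ammonium chloride: 2.62 g × (1490 mL / 1000 mL) = 3.904 g
glycerol: 35.8 g × (1490 mL / 1000 mL) = 53.342 g
manganese chloride tetrahydrate: 15.6 mg × (1490 mL / 1000 mL) = 23.244 mg
monopotassium phosphate: 4.56 g × (1490 mL / 1000 mL) = 6.794 g
HEPES: 7.38 g × (1490 mL / 1000 mL) = 10.996 g

trehalose 31.737 g; gellan gum 16.837 g; ammonium chloride 3.904 g; glycerol 53.342 g; manganese chloride tetrahydrate 23.244 mg; monopotassium phosphate 6.794 g; HEPES 10.996 g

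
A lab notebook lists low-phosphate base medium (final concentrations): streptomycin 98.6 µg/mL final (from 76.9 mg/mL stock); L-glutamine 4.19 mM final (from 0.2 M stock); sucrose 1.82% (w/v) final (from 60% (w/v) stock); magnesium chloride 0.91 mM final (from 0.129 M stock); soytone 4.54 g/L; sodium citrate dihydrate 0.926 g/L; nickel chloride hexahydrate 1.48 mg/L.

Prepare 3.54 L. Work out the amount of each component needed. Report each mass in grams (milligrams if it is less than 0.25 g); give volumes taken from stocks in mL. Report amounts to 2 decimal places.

streptomycin 4.54 mL; L-glutamine 74.16 mL; sucrose 107.38 mL; magnesium chloride 24.97 mL; soytone 16.07 g; sodium citrate dihydrate 3.28 g; nickel chloride hexahydrate 5.24 mg

Working volume: 3.54 L.
streptomycin: C1V1 = C2V2 → 98.6 µg/mL × 3540 mL ÷ 76900 µg/mL = 4.54 mL
L-glutamine: V = C2·V2/C1 = 4.19 mM × 3540 mL ÷ 200 mM = 74.16 mL
sucrose: C1V1 = C2V2 → 1.82% ÷ 60% × 3540 mL = 107.38 mL
magnesium chloride: V = C2·V2/C1 = 0.91 mM × 3540 mL ÷ 129 mM = 24.97 mL
soytone: 4.54 g/L × 3.54 L = 16.07 g
sodium citrate dihydrate: 0.926 g/L × 3.54 L = 3.28 g
nickel chloride hexahydrate: 1.48 mg/L × 3.54 L = 5.24 mg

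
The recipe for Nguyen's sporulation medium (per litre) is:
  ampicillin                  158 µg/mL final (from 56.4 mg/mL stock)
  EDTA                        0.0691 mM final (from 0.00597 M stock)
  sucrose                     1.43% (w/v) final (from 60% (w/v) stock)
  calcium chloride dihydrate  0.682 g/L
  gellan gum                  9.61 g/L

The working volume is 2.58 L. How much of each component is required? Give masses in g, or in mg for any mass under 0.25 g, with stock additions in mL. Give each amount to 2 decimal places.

Scale factor relative to 1 L: 2.58.
ampicillin: C1V1 = C2V2 → 158 µg/mL × 2580 mL ÷ 56400 µg/mL = 7.23 mL
EDTA: V = C2·V2/C1 = 0.0691 mM × 2580 mL ÷ 5.97 mM = 29.86 mL
sucrose: C1V1 = C2V2 → 1.43% ÷ 60% × 2580 mL = 61.49 mL
calcium chloride dihydrate: 0.682 g/L × 2.58 L = 1.76 g
gellan gum: 9.61 g/L × 2.58 L = 24.79 g

ampicillin 7.23 mL; EDTA 29.86 mL; sucrose 61.49 mL; calcium chloride dihydrate 1.76 g; gellan gum 24.79 g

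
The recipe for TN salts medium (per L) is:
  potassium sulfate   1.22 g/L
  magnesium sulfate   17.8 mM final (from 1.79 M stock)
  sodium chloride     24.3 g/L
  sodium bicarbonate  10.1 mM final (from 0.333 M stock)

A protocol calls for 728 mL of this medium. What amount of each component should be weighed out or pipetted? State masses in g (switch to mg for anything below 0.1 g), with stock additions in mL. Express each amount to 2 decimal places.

Scale factor relative to 1 L: 0.728.
potassium sulfate: 1.22 g/L × 0.728 L = 0.89 g
magnesium sulfate: dilute stock: 17.8 mM × 728 mL ÷ 1790 mM = 7.24 mL
sodium chloride: 24.3 g/L × 0.728 L = 17.69 g
sodium bicarbonate: C1V1 = C2V2 → 10.1 mM × 728 mL ÷ 333 mM = 22.08 mL

potassium sulfate 0.89 g; magnesium sulfate 7.24 mL; sodium chloride 17.69 g; sodium bicarbonate 22.08 mL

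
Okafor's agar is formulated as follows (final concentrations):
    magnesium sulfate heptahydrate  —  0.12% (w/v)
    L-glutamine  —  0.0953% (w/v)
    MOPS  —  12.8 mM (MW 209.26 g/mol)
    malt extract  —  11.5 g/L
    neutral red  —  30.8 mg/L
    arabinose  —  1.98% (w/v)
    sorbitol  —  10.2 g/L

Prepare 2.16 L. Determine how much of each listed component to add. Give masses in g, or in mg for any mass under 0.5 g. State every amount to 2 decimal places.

magnesium sulfate heptahydrate 2.59 g; L-glutamine 2.06 g; MOPS 5.79 g; malt extract 24.84 g; neutral red 66.53 mg; arabinose 42.77 g; sorbitol 22.03 g

Scale factor relative to 1 L: 2.16.
magnesium sulfate heptahydrate: 0.12 g per 100 mL × 2160 mL ÷ 100 = 2.59 g
L-glutamine: 0.0953% w/v = 0.953 g/L → 0.953 × 2.16 L = 2.06 g
MOPS: 12.8 mmol/L × 209.26 g/mol × 2.16 L ÷ 1000 = 5.79 g
malt extract: 11.5 g/L × 2.16 L = 24.84 g
neutral red: 30.8 mg/L × 2.16 L = 66.53 mg
arabinose: 1.98% w/v = 19.8 g/L → 19.8 × 2.16 L = 42.77 g
sorbitol: 10.2 g/L × 2.16 L = 22.03 g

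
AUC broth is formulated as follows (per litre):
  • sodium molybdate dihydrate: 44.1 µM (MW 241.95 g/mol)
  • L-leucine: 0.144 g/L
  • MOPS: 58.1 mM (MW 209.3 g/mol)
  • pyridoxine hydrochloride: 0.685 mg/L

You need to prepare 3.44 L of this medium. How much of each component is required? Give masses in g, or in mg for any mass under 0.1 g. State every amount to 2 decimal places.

Scale factor relative to 1 L: 3.44.
sodium molybdate dihydrate: 44.1 µmol/L × 241.95 g/mol × 3.44 L ÷ 1000 = 36.70 mg
L-leucine: 0.144 g/L × 3.44 L = 0.50 g
MOPS: 58.1 mmol/L × 209.3 g/mol × 3.44 L ÷ 1000 = 41.83 g
pyridoxine hydrochloride: 0.685 mg/L × 3.44 L = 2.36 mg

sodium molybdate dihydrate 36.70 mg; L-leucine 0.50 g; MOPS 41.83 g; pyridoxine hydrochloride 2.36 mg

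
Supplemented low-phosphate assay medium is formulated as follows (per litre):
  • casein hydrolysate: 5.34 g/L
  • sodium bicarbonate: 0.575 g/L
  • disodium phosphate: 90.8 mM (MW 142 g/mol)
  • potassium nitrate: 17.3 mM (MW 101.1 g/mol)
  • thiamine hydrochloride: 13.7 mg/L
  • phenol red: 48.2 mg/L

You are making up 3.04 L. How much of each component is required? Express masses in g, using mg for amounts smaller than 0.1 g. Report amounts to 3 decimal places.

Working volume: 3.04 L.
casein hydrolysate: 5.34 g/L × 3.04 L = 16.234 g
sodium bicarbonate: 0.575 g/L × 3.04 L = 1.748 g
disodium phosphate: 90.8 mmol/L × 142 g/mol × 3.04 L ÷ 1000 = 39.197 g
potassium nitrate: 17.3 mmol/L × 101.1 g/mol × 3.04 L ÷ 1000 = 5.317 g
thiamine hydrochloride: 13.7 mg/L × 3.04 L = 41.648 mg
phenol red: 48.2 mg/L × 3.04 L = 146.528 mg = 0.147 g

casein hydrolysate 16.234 g; sodium bicarbonate 1.748 g; disodium phosphate 39.197 g; potassium nitrate 5.317 g; thiamine hydrochloride 41.648 mg; phenol red 0.147 g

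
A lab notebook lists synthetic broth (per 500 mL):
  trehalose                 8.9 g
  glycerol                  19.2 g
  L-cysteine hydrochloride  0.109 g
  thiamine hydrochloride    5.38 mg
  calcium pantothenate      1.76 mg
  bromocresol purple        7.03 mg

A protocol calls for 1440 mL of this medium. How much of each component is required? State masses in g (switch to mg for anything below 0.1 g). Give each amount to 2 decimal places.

Scale factor = 1440 mL / 500 mL = 2.88.
trehalose: 8.9 g × (1440 mL / 500 mL) = 25.63 g
glycerol: 19.2 g × (1440 mL / 500 mL) = 55.30 g
L-cysteine hydrochloride: 0.109 g × (1440 mL / 500 mL) = 0.31 g
thiamine hydrochloride: 5.38 mg × (1440 mL / 500 mL) = 15.49 mg
calcium pantothenate: 1.76 mg × (1440 mL / 500 mL) = 5.07 mg
bromocresol purple: 7.03 mg × (1440 mL / 500 mL) = 20.25 mg

trehalose 25.63 g; glycerol 55.30 g; L-cysteine hydrochloride 0.31 g; thiamine hydrochloride 15.49 mg; calcium pantothenate 5.07 mg; bromocresol purple 20.25 mg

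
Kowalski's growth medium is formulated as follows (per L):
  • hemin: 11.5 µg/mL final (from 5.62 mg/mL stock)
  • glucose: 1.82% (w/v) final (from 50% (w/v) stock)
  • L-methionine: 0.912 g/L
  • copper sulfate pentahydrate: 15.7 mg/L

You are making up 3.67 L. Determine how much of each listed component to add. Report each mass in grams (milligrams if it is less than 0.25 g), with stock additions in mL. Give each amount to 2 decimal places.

hemin 7.51 mL; glucose 133.59 mL; L-methionine 3.35 g; copper sulfate pentahydrate 57.62 mg

Scale factor relative to 1 L: 3.67.
hemin: dilute stock: 11.5 µg/mL × 3670 mL ÷ 5620 µg/mL = 7.51 mL
glucose: C1V1 = C2V2 → 1.82% ÷ 50% × 3670 mL = 133.59 mL
L-methionine: 0.912 g/L × 3.67 L = 3.35 g
copper sulfate pentahydrate: 15.7 mg/L × 3.67 L = 57.62 mg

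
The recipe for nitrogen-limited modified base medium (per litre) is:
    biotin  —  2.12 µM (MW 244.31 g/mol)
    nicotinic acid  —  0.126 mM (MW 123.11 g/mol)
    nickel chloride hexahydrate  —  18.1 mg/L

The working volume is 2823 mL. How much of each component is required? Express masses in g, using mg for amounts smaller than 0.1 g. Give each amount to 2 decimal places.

Target volume = 2823 mL = 2.823 L.
biotin: 2.12 µmol/L × 244.31 g/mol × 2.823 L ÷ 1000 = 1.46 mg
nicotinic acid: 0.126 mmol/L × 123.11 mg/mmol × 2.823 L = 43.79 mg
nickel chloride hexahydrate: 18.1 mg/L × 2.823 L = 51.10 mg

biotin 1.46 mg; nicotinic acid 43.79 mg; nickel chloride hexahydrate 51.10 mg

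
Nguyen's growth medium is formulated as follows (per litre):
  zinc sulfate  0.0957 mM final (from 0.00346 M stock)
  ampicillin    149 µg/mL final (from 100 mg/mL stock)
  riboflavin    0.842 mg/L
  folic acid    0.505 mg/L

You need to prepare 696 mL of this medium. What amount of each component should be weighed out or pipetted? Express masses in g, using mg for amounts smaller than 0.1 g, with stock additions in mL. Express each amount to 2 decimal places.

Target volume = 696 mL = 0.696 L.
zinc sulfate: dilute stock: 0.0957 mM × 696 mL ÷ 3.46 mM = 19.25 mL
ampicillin: dilute stock: 149 µg/mL × 696 mL ÷ 100000 µg/mL = 1.04 mL
riboflavin: 0.842 mg/L × 0.696 L = 0.59 mg
folic acid: 0.505 mg/L × 0.696 L = 0.35 mg

zinc sulfate 19.25 mL; ampicillin 1.04 mL; riboflavin 0.59 mg; folic acid 0.35 mg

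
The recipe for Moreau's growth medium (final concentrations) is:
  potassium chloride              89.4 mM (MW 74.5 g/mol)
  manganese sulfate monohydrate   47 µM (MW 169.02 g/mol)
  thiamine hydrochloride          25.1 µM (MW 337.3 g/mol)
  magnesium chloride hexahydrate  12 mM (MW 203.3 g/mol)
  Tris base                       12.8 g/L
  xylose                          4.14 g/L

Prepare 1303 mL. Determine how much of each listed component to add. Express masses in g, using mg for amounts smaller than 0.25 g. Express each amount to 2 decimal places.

potassium chloride 8.68 g; manganese sulfate monohydrate 10.35 mg; thiamine hydrochloride 11.03 mg; magnesium chloride hexahydrate 3.18 g; Tris base 16.68 g; xylose 5.39 g

Scale factor relative to 1 L: 1.303.
potassium chloride: 89.4 mmol/L × 74.5 g/mol × 1.303 L ÷ 1000 = 8.68 g
manganese sulfate monohydrate: 47 µmol/L × 169.02 g/mol × 1.303 L ÷ 1000 = 10.35 mg
thiamine hydrochloride: 25.1 µmol/L × 337.3 g/mol × 1.303 L ÷ 1000 = 11.03 mg
magnesium chloride hexahydrate: 12 mmol/L × 203.3 g/mol × 1.303 L ÷ 1000 = 3.18 g
Tris base: 12.8 g/L × 1.303 L = 16.68 g
xylose: 4.14 g/L × 1.303 L = 5.39 g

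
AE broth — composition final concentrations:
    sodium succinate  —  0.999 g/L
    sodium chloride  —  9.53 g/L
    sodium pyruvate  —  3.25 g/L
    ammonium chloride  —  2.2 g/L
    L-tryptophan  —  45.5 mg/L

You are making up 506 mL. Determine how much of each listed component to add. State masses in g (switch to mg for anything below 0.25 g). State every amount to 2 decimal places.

sodium succinate 0.51 g; sodium chloride 4.82 g; sodium pyruvate 1.64 g; ammonium chloride 1.11 g; L-tryptophan 23.02 mg

Target volume = 506 mL = 0.506 L.
sodium succinate: 0.999 g/L × 0.506 L = 0.51 g
sodium chloride: 9.53 g/L × 0.506 L = 4.82 g
sodium pyruvate: 3.25 g/L × 0.506 L = 1.64 g
ammonium chloride: 2.2 g/L × 0.506 L = 1.11 g
L-tryptophan: 45.5 mg/L × 0.506 L = 23.02 mg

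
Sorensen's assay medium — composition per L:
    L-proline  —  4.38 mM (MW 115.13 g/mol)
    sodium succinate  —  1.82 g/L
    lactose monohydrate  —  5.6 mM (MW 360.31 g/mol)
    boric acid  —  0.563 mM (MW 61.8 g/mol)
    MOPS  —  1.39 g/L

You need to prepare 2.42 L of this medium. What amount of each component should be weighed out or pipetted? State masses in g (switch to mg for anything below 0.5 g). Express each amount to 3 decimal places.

Working volume: 2.42 L.
L-proline: 4.38 mmol/L × 115.13 g/mol × 2.42 L ÷ 1000 = 1.220 g
sodium succinate: 1.82 g/L × 2.42 L = 4.404 g
lactose monohydrate: 5.6 mmol/L × 360.31 g/mol × 2.42 L ÷ 1000 = 4.883 g
boric acid: 0.563 mmol/L × 61.8 mg/mmol × 2.42 L = 84.200 mg
MOPS: 1.39 g/L × 2.42 L = 3.364 g

L-proline 1.220 g; sodium succinate 4.404 g; lactose monohydrate 4.883 g; boric acid 84.200 mg; MOPS 3.364 g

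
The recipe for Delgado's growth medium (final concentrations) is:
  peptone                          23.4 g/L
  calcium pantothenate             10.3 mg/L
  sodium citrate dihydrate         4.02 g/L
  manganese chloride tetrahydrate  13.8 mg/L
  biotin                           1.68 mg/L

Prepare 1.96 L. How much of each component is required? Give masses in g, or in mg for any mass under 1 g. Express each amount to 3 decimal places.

peptone 45.864 g; calcium pantothenate 20.188 mg; sodium citrate dihydrate 7.879 g; manganese chloride tetrahydrate 27.048 mg; biotin 3.293 mg

Scale factor relative to 1 L: 1.96.
peptone: 23.4 g/L × 1.96 L = 45.864 g
calcium pantothenate: 10.3 mg/L × 1.96 L = 20.188 mg
sodium citrate dihydrate: 4.02 g/L × 1.96 L = 7.879 g
manganese chloride tetrahydrate: 13.8 mg/L × 1.96 L = 27.048 mg
biotin: 1.68 mg/L × 1.96 L = 3.293 mg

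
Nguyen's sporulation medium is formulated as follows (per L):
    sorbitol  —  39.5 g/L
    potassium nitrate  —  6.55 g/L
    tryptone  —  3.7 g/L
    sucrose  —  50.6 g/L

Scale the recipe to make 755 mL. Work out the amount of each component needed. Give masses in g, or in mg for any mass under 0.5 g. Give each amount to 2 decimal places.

sorbitol 29.82 g; potassium nitrate 4.95 g; tryptone 2.79 g; sucrose 38.20 g

Target volume = 755 mL = 0.755 L.
sorbitol: 39.5 g/L × 0.755 L = 29.82 g
potassium nitrate: 6.55 g/L × 0.755 L = 4.95 g
tryptone: 3.7 g/L × 0.755 L = 2.79 g
sucrose: 50.6 g/L × 0.755 L = 38.20 g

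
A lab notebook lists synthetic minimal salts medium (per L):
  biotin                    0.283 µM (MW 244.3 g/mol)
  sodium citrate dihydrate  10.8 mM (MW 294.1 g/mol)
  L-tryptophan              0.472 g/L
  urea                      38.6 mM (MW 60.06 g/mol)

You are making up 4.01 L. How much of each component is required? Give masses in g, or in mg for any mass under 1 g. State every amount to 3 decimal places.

biotin 0.277 mg; sodium citrate dihydrate 12.737 g; L-tryptophan 1.893 g; urea 9.296 g

Scale factor relative to 1 L: 4.01.
biotin: 0.283 µmol/L × 244.3 g/mol × 4.01 L ÷ 1000 = 0.277 mg
sodium citrate dihydrate: 10.8 mmol/L × 294.1 g/mol × 4.01 L ÷ 1000 = 12.737 g
L-tryptophan: 0.472 g/L × 4.01 L = 1.893 g
urea: 38.6 mmol/L × 60.06 g/mol × 4.01 L ÷ 1000 = 9.296 g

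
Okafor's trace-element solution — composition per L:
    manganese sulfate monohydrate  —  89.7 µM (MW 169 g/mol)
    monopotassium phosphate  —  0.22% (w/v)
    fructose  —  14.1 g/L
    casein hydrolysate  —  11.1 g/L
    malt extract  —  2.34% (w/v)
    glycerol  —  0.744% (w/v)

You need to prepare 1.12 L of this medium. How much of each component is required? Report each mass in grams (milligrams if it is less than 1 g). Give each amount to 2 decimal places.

Scale factor relative to 1 L: 1.12.
manganese sulfate monohydrate: 89.7 µmol/L × 169 g/mol × 1.12 L ÷ 1000 = 16.98 mg
monopotassium phosphate: 0.22% w/v = 2.2 g/L → 2.2 × 1.12 L = 2.46 g
fructose: 14.1 g/L × 1.12 L = 15.79 g
casein hydrolysate: 11.1 g/L × 1.12 L = 12.43 g
malt extract: 2.34% w/v = 23.4 g/L → 23.4 × 1.12 L = 26.21 g
glycerol: 0.744% w/v = 7.44 g/L → 7.44 × 1.12 L = 8.33 g

manganese sulfate monohydrate 16.98 mg; monopotassium phosphate 2.46 g; fructose 15.79 g; casein hydrolysate 12.43 g; malt extract 26.21 g; glycerol 8.33 g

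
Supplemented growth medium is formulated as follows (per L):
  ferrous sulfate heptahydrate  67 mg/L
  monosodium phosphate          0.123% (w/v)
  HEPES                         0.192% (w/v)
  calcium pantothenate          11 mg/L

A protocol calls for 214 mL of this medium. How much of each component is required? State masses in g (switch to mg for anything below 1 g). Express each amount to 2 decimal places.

Working volume: 214 mL = 0.214 L.
ferrous sulfate heptahydrate: 67 mg/L × 0.214 L = 14.34 mg
monosodium phosphate: 0.123 g per 100 mL × 214 mL ÷ 100 = 0.26322 g = 263.22 mg
HEPES: 0.192% w/v = 1.92 g/L → 1.92 × 0.214 L = 0.41088 g = 410.88 mg
calcium pantothenate: 11 mg/L × 0.214 L = 2.35 mg

ferrous sulfate heptahydrate 14.34 mg; monosodium phosphate 263.22 mg; HEPES 410.88 mg; calcium pantothenate 2.35 mg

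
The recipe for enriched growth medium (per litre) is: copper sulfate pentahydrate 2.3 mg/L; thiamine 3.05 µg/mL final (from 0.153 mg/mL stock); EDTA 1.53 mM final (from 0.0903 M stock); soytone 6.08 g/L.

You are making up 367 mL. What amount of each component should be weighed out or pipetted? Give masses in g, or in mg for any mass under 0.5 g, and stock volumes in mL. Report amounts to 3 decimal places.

copper sulfate pentahydrate 0.844 mg; thiamine 7.316 mL; EDTA 6.218 mL; soytone 2.231 g

Working volume: 367 mL = 0.367 L.
copper sulfate pentahydrate: 2.3 mg/L × 0.367 L = 0.844 mg
thiamine: dilute stock: 3.05 µg/mL × 367 mL ÷ 153 µg/mL = 7.316 mL
EDTA: dilute stock: 1.53 mM × 367 mL ÷ 90.3 mM = 6.218 mL
soytone: 6.08 g/L × 0.367 L = 2.231 g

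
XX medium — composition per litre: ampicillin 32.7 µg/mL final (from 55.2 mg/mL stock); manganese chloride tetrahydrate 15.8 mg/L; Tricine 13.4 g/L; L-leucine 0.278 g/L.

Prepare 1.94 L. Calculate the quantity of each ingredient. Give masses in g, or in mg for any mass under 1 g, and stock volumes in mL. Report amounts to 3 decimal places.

Scale factor relative to 1 L: 1.94.
ampicillin: dilute stock: 32.7 µg/mL × 1940 mL ÷ 55200 µg/mL = 1.149 mL
manganese chloride tetrahydrate: 15.8 mg/L × 1.94 L = 30.652 mg
Tricine: 13.4 g/L × 1.94 L = 25.996 g
L-leucine: 0.278 g/L × 1.94 L = 0.53932 g = 539.320 mg

ampicillin 1.149 mL; manganese chloride tetrahydrate 30.652 mg; Tricine 25.996 g; L-leucine 539.320 mg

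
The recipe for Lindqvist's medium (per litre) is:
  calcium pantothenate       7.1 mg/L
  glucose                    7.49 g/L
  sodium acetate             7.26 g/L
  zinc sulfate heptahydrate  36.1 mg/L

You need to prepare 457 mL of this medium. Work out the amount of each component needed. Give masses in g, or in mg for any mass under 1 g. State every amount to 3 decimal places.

calcium pantothenate 3.245 mg; glucose 3.423 g; sodium acetate 3.318 g; zinc sulfate heptahydrate 16.498 mg

Target volume = 457 mL = 0.457 L.
calcium pantothenate: 7.1 mg/L × 0.457 L = 3.245 mg
glucose: 7.49 g/L × 0.457 L = 3.423 g
sodium acetate: 7.26 g/L × 0.457 L = 3.318 g
zinc sulfate heptahydrate: 36.1 mg/L × 0.457 L = 16.498 mg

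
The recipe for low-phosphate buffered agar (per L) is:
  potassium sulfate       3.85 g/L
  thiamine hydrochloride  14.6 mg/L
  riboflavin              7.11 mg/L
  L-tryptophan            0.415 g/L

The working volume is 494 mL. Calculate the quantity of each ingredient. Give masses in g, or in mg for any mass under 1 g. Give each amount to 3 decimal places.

Target volume = 494 mL = 0.494 L.
potassium sulfate: 3.85 g/L × 0.494 L = 1.902 g
thiamine hydrochloride: 14.6 mg/L × 0.494 L = 7.212 mg
riboflavin: 7.11 mg/L × 0.494 L = 3.512 mg
L-tryptophan: 0.415 g/L × 0.494 L = 0.20501 g = 205.010 mg

potassium sulfate 1.902 g; thiamine hydrochloride 7.212 mg; riboflavin 3.512 mg; L-tryptophan 205.010 mg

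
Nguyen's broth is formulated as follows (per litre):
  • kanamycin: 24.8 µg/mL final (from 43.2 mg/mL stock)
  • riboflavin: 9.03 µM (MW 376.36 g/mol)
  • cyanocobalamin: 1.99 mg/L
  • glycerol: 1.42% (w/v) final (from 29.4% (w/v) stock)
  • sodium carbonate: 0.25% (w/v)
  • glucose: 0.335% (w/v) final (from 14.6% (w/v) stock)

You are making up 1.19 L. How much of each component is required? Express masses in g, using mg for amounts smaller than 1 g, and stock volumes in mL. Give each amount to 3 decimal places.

kanamycin 0.683 mL; riboflavin 4.044 mg; cyanocobalamin 2.368 mg; glycerol 57.476 mL; sodium carbonate 2.975 g; glucose 27.305 mL

Working volume: 1.19 L.
kanamycin: dilute stock: 24.8 µg/mL × 1190 mL ÷ 43200 µg/mL = 0.683 mL
riboflavin: 9.03 µmol/L × 376.36 g/mol × 1.19 L ÷ 1000 = 4.044 mg
cyanocobalamin: 1.99 mg/L × 1.19 L = 2.368 mg
glycerol: dilute stock: 1.42% ÷ 29.4% × 1190 mL = 57.476 mL
sodium carbonate: 0.25 g per 100 mL × 1190 mL ÷ 100 = 2.975 g
glucose: V = C2·V2/C1 = 0.335% ÷ 14.6% × 1190 mL = 27.305 mL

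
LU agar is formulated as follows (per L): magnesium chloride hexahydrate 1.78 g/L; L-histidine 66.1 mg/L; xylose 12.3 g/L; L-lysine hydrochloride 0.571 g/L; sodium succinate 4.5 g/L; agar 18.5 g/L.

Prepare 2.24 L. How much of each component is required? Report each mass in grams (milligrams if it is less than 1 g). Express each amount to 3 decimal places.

magnesium chloride hexahydrate 3.987 g; L-histidine 148.064 mg; xylose 27.552 g; L-lysine hydrochloride 1.279 g; sodium succinate 10.080 g; agar 41.440 g

Working volume: 2.24 L.
magnesium chloride hexahydrate: 1.78 g/L × 2.24 L = 3.987 g
L-histidine: 66.1 mg/L × 2.24 L = 148.064 mg
xylose: 12.3 g/L × 2.24 L = 27.552 g
L-lysine hydrochloride: 0.571 g/L × 2.24 L = 1.279 g
sodium succinate: 4.5 g/L × 2.24 L = 10.080 g
agar: 18.5 g/L × 2.24 L = 41.440 g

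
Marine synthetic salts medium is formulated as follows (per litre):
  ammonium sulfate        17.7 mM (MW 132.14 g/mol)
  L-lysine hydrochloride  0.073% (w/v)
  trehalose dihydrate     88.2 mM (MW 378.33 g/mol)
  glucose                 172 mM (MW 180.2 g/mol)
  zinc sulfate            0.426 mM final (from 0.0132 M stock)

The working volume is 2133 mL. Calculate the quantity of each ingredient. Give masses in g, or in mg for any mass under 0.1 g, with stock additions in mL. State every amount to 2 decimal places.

ammonium sulfate 4.99 g; L-lysine hydrochloride 1.56 g; trehalose dihydrate 71.18 g; glucose 66.11 g; zinc sulfate 68.84 mL

Scale factor relative to 1 L: 2.133.
ammonium sulfate: 17.7 mmol/L × 132.14 g/mol × 2.133 L ÷ 1000 = 4.99 g
L-lysine hydrochloride: 0.073 g per 100 mL × 2133 mL ÷ 100 = 1.56 g
trehalose dihydrate: 88.2 mmol/L × 378.33 g/mol × 2.133 L ÷ 1000 = 71.18 g
glucose: 172 mmol/L × 180.2 g/mol × 2.133 L ÷ 1000 = 66.11 g
zinc sulfate: C1V1 = C2V2 → 0.426 mM × 2133 mL ÷ 13.2 mM = 68.84 mL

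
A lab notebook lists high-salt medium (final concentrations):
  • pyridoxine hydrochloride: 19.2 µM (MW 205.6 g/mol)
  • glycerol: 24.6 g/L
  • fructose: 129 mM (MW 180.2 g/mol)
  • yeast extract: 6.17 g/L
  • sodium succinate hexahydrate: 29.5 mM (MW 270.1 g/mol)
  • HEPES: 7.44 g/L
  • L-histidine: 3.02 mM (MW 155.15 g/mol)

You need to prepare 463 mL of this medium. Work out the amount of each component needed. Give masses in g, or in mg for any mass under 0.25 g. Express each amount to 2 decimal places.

pyridoxine hydrochloride 1.83 mg; glycerol 11.39 g; fructose 10.76 g; yeast extract 2.86 g; sodium succinate hexahydrate 3.69 g; HEPES 3.44 g; L-histidine 216.94 mg

Working volume: 463 mL = 0.463 L.
pyridoxine hydrochloride: 19.2 µmol/L × 205.6 g/mol × 0.463 L ÷ 1000 = 1.83 mg
glycerol: 24.6 g/L × 0.463 L = 11.39 g
fructose: 129 mmol/L × 180.2 g/mol × 0.463 L ÷ 1000 = 10.76 g
yeast extract: 6.17 g/L × 0.463 L = 2.86 g
sodium succinate hexahydrate: 29.5 mmol/L × 270.1 g/mol × 0.463 L ÷ 1000 = 3.69 g
HEPES: 7.44 g/L × 0.463 L = 3.44 g
L-histidine: 3.02 mmol/L × 155.15 mg/mmol × 0.463 L = 216.94 mg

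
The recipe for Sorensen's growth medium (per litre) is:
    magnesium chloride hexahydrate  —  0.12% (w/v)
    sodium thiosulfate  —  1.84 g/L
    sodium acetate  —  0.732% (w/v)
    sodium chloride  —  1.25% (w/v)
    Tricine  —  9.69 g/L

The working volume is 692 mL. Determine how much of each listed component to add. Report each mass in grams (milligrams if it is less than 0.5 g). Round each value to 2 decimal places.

Target volume = 692 mL = 0.692 L.
magnesium chloride hexahydrate: 0.12% w/v = 1.2 g/L → 1.2 × 0.692 L = 0.83 g
sodium thiosulfate: 1.84 g/L × 0.692 L = 1.27 g
sodium acetate: 0.732 g per 100 mL × 692 mL ÷ 100 = 5.07 g
sodium chloride: 1.25 g per 100 mL × 692 mL ÷ 100 = 8.65 g
Tricine: 9.69 g/L × 0.692 L = 6.71 g

magnesium chloride hexahydrate 0.83 g; sodium thiosulfate 1.27 g; sodium acetate 5.07 g; sodium chloride 8.65 g; Tricine 6.71 g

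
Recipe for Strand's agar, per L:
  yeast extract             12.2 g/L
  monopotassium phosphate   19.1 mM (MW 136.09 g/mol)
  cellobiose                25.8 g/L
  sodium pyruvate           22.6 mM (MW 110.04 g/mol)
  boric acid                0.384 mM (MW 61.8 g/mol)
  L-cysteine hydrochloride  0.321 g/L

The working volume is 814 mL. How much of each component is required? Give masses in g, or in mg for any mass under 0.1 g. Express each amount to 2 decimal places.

yeast extract 9.93 g; monopotassium phosphate 2.12 g; cellobiose 21.00 g; sodium pyruvate 2.02 g; boric acid 19.32 mg; L-cysteine hydrochloride 0.26 g

Scale factor relative to 1 L: 0.814.
yeast extract: 12.2 g/L × 0.814 L = 9.93 g
monopotassium phosphate: 19.1 mmol/L × 136.09 g/mol × 0.814 L ÷ 1000 = 2.12 g
cellobiose: 25.8 g/L × 0.814 L = 21.00 g
sodium pyruvate: 22.6 mmol/L × 110.04 g/mol × 0.814 L ÷ 1000 = 2.02 g
boric acid: 0.384 mmol/L × 61.8 mg/mmol × 0.814 L = 19.32 mg
L-cysteine hydrochloride: 0.321 g/L × 0.814 L = 0.26 g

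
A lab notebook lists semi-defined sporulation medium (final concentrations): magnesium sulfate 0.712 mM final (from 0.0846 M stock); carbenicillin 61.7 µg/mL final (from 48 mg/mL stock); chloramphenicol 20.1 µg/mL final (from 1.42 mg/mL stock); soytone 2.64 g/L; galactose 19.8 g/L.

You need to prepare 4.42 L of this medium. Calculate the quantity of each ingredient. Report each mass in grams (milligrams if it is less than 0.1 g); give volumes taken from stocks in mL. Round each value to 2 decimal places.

Scale factor relative to 1 L: 4.42.
magnesium sulfate: C1V1 = C2V2 → 0.712 mM × 4420 mL ÷ 84.6 mM = 37.20 mL
carbenicillin: V = C2·V2/C1 = 61.7 µg/mL × 4420 mL ÷ 48000 µg/mL = 5.68 mL
chloramphenicol: dilute stock: 20.1 µg/mL × 4420 mL ÷ 1420 µg/mL = 62.56 mL
soytone: 2.64 g/L × 4.42 L = 11.67 g
galactose: 19.8 g/L × 4.42 L = 87.52 g

magnesium sulfate 37.20 mL; carbenicillin 5.68 mL; chloramphenicol 62.56 mL; soytone 11.67 g; galactose 87.52 g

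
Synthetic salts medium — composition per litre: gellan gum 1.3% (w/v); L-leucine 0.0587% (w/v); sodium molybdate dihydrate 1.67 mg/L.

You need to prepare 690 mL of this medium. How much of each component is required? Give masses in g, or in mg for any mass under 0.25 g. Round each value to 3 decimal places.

gellan gum 8.970 g; L-leucine 0.405 g; sodium molybdate dihydrate 1.152 mg

Scale factor relative to 1 L: 0.69.
gellan gum: 1.3 g per 100 mL × 690 mL ÷ 100 = 8.970 g
L-leucine: 0.0587% w/v = 0.587 g/L → 0.587 × 0.69 L = 0.405 g
sodium molybdate dihydrate: 1.67 mg/L × 0.69 L = 1.152 mg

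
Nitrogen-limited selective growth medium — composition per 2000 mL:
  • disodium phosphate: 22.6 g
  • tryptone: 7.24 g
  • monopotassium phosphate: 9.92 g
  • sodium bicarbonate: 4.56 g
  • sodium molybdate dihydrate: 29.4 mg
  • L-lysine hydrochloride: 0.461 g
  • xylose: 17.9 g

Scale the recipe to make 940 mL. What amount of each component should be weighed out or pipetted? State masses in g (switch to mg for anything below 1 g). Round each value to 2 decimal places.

Scale factor = 940 mL / 2000 mL = 0.47.
disodium phosphate: 22.6 g × (940 mL / 2000 mL) = 10.62 g
tryptone: 7.24 g × (940 mL / 2000 mL) = 3.40 g
monopotassium phosphate: 9.92 g × (940 mL / 2000 mL) = 4.66 g
sodium bicarbonate: 4.56 g × (940 mL / 2000 mL) = 2.14 g
sodium molybdate dihydrate: 29.4 mg × (940 mL / 2000 mL) = 13.82 mg
L-lysine hydrochloride: 0.461 g × (940 mL / 2000 mL) = 0.21667 g = 216.67 mg
xylose: 17.9 g × (940 mL / 2000 mL) = 8.41 g

disodium phosphate 10.62 g; tryptone 3.40 g; monopotassium phosphate 4.66 g; sodium bicarbonate 2.14 g; sodium molybdate dihydrate 13.82 mg; L-lysine hydrochloride 216.67 mg; xylose 8.41 g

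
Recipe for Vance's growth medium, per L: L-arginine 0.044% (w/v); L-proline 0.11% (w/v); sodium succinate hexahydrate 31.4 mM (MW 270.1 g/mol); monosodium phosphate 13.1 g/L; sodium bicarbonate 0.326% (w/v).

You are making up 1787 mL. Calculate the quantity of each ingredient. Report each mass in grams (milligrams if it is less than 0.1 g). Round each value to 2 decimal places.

L-arginine 0.79 g; L-proline 1.97 g; sodium succinate hexahydrate 15.16 g; monosodium phosphate 23.41 g; sodium bicarbonate 5.83 g

Working volume: 1787 mL = 1.787 L.
L-arginine: 0.044 g per 100 mL × 1787 mL ÷ 100 = 0.79 g
L-proline: 0.11 g per 100 mL × 1787 mL ÷ 100 = 1.97 g
sodium succinate hexahydrate: 31.4 mmol/L × 270.1 g/mol × 1.787 L ÷ 1000 = 15.16 g
monosodium phosphate: 13.1 g/L × 1.787 L = 23.41 g
sodium bicarbonate: 0.326% w/v = 3.26 g/L → 3.26 × 1.787 L = 5.83 g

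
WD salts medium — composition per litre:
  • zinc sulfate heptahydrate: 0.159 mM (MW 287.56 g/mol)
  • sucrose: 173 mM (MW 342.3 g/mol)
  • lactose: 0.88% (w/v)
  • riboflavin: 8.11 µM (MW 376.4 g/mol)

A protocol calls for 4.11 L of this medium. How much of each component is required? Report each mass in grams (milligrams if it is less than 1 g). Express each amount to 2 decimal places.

zinc sulfate heptahydrate 187.92 mg; sucrose 243.39 g; lactose 36.17 g; riboflavin 12.55 mg

Scale factor relative to 1 L: 4.11.
zinc sulfate heptahydrate: 0.159 mmol/L × 287.56 mg/mmol × 4.11 L = 187.92 mg
sucrose: 173 mmol/L × 342.3 g/mol × 4.11 L ÷ 1000 = 243.39 g
lactose: 0.88% w/v = 8.8 g/L → 8.8 × 4.11 L = 36.17 g
riboflavin: 8.11 µmol/L × 376.4 g/mol × 4.11 L ÷ 1000 = 12.55 mg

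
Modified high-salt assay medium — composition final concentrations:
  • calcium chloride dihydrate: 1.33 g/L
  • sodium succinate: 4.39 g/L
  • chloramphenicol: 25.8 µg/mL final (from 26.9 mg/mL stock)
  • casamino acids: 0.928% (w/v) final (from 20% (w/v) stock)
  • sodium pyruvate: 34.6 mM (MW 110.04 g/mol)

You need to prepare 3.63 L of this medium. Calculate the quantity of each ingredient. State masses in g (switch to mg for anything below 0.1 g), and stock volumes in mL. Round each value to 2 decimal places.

Working volume: 3.63 L.
calcium chloride dihydrate: 1.33 g/L × 3.63 L = 4.83 g
sodium succinate: 4.39 g/L × 3.63 L = 15.94 g
chloramphenicol: V = C2·V2/C1 = 25.8 µg/mL × 3630 mL ÷ 26900 µg/mL = 3.48 mL
casamino acids: V = C2·V2/C1 = 0.928% ÷ 20% × 3630 mL = 168.43 mL
sodium pyruvate: 34.6 mmol/L × 110.04 g/mol × 3.63 L ÷ 1000 = 13.82 g

calcium chloride dihydrate 4.83 g; sodium succinate 15.94 g; chloramphenicol 3.48 mL; casamino acids 168.43 mL; sodium pyruvate 13.82 g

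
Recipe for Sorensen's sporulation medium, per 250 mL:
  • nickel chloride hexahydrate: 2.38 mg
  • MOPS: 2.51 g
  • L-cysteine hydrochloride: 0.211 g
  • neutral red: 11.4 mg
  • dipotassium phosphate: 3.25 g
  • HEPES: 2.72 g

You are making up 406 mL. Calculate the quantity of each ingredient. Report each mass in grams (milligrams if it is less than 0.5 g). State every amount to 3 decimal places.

Scale factor = 406 mL / 250 mL = 1.624.
nickel chloride hexahydrate: 2.38 mg × (406 mL / 250 mL) = 3.865 mg
MOPS: 2.51 g × (406 mL / 250 mL) = 4.076 g
L-cysteine hydrochloride: 0.211 g × (406 mL / 250 mL) = 0.342664 g = 342.664 mg
neutral red: 11.4 mg × (406 mL / 250 mL) = 18.514 mg
dipotassium phosphate: 3.25 g × (406 mL / 250 mL) = 5.278 g
HEPES: 2.72 g × (406 mL / 250 mL) = 4.417 g

nickel chloride hexahydrate 3.865 mg; MOPS 4.076 g; L-cysteine hydrochloride 342.664 mg; neutral red 18.514 mg; dipotassium phosphate 5.278 g; HEPES 4.417 g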